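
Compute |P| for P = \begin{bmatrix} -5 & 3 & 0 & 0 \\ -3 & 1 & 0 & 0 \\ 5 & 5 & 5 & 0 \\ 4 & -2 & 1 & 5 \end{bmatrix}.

det(P) = 100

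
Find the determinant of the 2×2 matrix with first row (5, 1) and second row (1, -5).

-26

det = 5·(-5) − 1·1 = -25 − 1 = -26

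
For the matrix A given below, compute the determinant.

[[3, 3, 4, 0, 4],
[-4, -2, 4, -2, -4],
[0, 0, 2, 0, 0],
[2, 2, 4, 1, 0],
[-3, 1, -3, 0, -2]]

Expand along row 3 (it has 4 zeros):
  + (2) · M_33   where M_33 = det([3 3 0 4; -4 -2 -2 -4; 2 2 1 0; -3 1 0 -2]) = 60
det = (+1)·(2)·(60) = 120

The determinant is 120.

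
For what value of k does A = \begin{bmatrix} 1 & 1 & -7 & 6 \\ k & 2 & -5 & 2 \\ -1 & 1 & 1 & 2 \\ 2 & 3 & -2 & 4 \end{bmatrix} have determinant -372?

Expanding along the row containing k, det(A) is linear in k: det(A) = (36)·k + (-156).
Set (36)·k + (-156) = -372  ⇒  (36)·k = -216  ⇒  k = -6.

-6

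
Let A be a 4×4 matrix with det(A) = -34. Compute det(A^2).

The determinant is 1156.

det(A^2) = (det A)^2 = (-34)^2 = 1156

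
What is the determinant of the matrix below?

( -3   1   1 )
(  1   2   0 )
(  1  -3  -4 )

The determinant is 23.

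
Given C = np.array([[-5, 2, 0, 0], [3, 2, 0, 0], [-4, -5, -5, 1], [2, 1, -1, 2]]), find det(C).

144

C is block lower-triangular with a 2×2 block and a 2×2 block on the diagonal, so its determinant equals the product of the determinants of the diagonal blocks.
det of the 2×2 block = -16
det of the 2×2 block = -9
det = (-16)·(-9) = 144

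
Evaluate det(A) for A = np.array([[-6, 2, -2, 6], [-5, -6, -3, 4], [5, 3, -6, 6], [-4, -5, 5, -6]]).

Expand along row 1:
  + (-6) · M_11   where M_11 = det([-6 -3 4; 3 -6 6; -5 5 -6]) = -60
  − (2) · M_12   where M_12 = det([-5 -3 4; 5 -6 6; -4 5 -6]) = -44
  + (-2) · M_13   where M_13 = det([-5 -6 4; 5 3 6; -4 -5 -6]) = -148
  − (6) · M_14   where M_14 = det([-5 -6 -3; 5 3 -6; -4 -5 5]) = 120
det = (+1)·(-6)·(-60) + (-1)·(2)·(-44) + (+1)·(-2)·(-148) + (-1)·(6)·(120) = 24

24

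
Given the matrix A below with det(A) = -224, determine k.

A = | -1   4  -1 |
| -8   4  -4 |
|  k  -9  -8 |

Expanding along the column containing k, det(A) is linear in k: det(A) = (-12)·k + (-260).
Set (-12)·k + (-260) = -224  ⇒  (-12)·k = 36  ⇒  k = -3.

k = -3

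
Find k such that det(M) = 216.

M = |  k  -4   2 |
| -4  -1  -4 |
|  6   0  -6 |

2

Expanding along the column containing k, det(M) is linear in k: det(M) = (6)·k + (204).
Set (6)·k + (204) = 216  ⇒  (6)·k = 12  ⇒  k = 2.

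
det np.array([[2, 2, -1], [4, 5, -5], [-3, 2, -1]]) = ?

25

Expand along row 1:
  + 2 · |5 -5; 2 -1| = 2·(-5 − (-10)) = 10
  − 2 · |4 -5; -3 -1| = −2·(-4 − 15) = 38
  + (-1) · |4 5; -3 2| = (-1)·(8 − (-15)) = -23
Sum: (10) + (38) + (-23) = 25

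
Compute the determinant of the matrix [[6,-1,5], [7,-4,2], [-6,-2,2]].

Expand along row 1:
  + 6 · |-4 2; -2 2| = 6·(-8 − (-4)) = -24
  − (-1) · |7 2; -6 2| = −(-1)·(14 − (-12)) = 26
  + 5 · |7 -4; -6 -2| = 5·(-14 − 24) = -190
Sum: (-24) + (26) + (-190) = -188

The determinant is -188.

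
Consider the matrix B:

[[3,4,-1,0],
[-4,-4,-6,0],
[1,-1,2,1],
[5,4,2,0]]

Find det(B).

The determinant is 44.

Expand along column 4 (it has 3 zeros):
  − (1) · M_34   where M_34 = det([3 4 -1; -4 -4 -6; 5 4 2]) = -44
det = (-1)·(1)·(-44) = 44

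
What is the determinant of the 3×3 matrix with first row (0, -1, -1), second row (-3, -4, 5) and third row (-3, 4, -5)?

54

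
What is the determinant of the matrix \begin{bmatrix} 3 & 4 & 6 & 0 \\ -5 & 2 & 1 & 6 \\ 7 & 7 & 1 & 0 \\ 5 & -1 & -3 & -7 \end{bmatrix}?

579

Expand along column 4 (it has 2 zeros):
  + (6) · M_24   where M_24 = det([3 4 6; 7 7 1; 5 -1 -3]) = -208
  + (-7) · M_44   where M_44 = det([3 4 6; -5 2 1; 7 7 1]) = -261
det = (+1)·(6)·(-208) + (+1)·(-7)·(-261) = 579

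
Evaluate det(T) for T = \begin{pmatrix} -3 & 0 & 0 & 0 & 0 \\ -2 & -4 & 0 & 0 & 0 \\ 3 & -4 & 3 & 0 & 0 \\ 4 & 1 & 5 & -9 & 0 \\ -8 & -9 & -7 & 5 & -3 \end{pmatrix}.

T is lower triangular, so det(T) is the product of the diagonal entries:
det = (-3) · (-4) · (3) · (-9) · (-3) = 972

det(T) = 972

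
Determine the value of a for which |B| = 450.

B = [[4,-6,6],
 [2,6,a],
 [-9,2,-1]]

3

Expanding along the column containing a, det(B) is linear in a: det(B) = (46)·a + (312).
Set (46)·a + (312) = 450  ⇒  (46)·a = 138  ⇒  a = 3.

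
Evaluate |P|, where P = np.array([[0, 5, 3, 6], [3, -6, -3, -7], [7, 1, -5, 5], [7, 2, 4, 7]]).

|P| = 504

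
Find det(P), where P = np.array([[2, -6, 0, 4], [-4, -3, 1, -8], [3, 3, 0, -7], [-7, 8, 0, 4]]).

The determinant is -94.

Expand along column 3 (it has 3 zeros):
  − (1) · M_23   where M_23 = det([2 -6 4; 3 3 -7; -7 8 4]) = 94
det = (-1)·(1)·(94) = -94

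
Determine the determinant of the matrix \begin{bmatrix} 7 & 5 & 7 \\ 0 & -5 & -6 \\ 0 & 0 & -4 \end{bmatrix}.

The matrix is upper triangular, so the determinant is the product of the diagonal entries:
det = (7) · (-5) · (-4) = 140

140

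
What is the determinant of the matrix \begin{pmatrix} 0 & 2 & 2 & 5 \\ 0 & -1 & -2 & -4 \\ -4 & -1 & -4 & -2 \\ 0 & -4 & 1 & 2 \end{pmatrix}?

The determinant is 36.

Expand along column 1 (it has 3 zeros):
  + (-4) · M_31   where M_31 = det([2 2 5; -1 -2 -4; -4 1 2]) = -9
det = (+1)·(-4)·(-9) = 36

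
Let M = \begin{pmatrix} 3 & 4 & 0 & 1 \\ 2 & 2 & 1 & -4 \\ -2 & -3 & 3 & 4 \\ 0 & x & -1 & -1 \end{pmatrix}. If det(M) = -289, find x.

x = -5

Expanding along the row containing x, det(M) is linear in x: det(M) = (56)·x + (-9).
Set (56)·x + (-9) = -289  ⇒  (56)·x = -280  ⇒  x = -5.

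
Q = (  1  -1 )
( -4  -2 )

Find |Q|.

-6

det(Q) = 1·(-2) − (-1)·(-4) = -2 − 4 = -6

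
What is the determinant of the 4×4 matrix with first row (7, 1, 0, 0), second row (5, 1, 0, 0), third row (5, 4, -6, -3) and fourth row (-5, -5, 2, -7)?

The determinant is 96.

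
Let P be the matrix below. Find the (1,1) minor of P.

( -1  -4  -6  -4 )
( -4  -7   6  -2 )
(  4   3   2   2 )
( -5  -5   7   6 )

The minor is -216.

Delete row 1 and column 1; the remaining 3×3 submatrix is [-7 6 -2; 3 2 2; -5 7 6].
Its determinant is -216.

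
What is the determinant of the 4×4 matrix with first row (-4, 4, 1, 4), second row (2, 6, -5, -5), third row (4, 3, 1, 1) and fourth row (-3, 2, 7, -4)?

2789

Expand along row 1:
  + (-4) · M_11   where M_11 = det([6 -5 -5; 3 1 1; 2 7 -4]) = -231
  − (4) · M_12   where M_12 = det([2 -5 -5; 4 1 1; -3 7 -4]) = -242
  + (1) · M_13   where M_13 = det([2 6 -5; 4 3 1; -3 2 -4]) = -35
  − (4) · M_14   where M_14 = det([2 6 -5; 4 3 1; -3 2 7]) = -233
det = (+1)·(-4)·(-231) + (-1)·(4)·(-242) + (+1)·(1)·(-35) + (-1)·(4)·(-233) = 2789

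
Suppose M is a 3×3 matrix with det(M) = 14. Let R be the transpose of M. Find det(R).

14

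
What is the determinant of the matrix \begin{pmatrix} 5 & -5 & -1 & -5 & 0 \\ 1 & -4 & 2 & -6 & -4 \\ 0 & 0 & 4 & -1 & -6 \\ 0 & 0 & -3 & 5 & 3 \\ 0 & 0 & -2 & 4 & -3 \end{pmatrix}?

The determinant is 1215.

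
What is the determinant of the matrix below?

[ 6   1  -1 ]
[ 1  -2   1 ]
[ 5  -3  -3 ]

The determinant is 55.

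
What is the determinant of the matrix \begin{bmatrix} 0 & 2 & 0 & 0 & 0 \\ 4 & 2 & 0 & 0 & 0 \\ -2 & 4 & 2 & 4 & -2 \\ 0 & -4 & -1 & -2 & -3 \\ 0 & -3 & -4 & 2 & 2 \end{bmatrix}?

-640

The matrix is block lower-triangular with a 2×2 block and a 3×3 block on the diagonal, so its determinant equals the product of the determinants of the diagonal blocks.
det of the 2×2 block = -8
det of the 3×3 block = 80
det = (-8)·(80) = -640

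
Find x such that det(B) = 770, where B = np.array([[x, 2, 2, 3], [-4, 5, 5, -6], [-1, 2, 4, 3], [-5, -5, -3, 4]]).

Expanding along the row containing x, det(B) is linear in x: det(B) = (-74)·x + (400).
Set (-74)·x + (400) = 770  ⇒  (-74)·x = 370  ⇒  x = -5.

x = -5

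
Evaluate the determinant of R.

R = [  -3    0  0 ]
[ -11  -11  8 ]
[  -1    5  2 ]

Expand along row 1:
  + (-3) · |-11 8; 5 2| = (-3)·(-22 − 40) = 186

det(R) = 186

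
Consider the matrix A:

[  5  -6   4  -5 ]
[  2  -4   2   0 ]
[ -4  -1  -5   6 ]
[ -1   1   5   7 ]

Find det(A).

The determinant is -92.

Expand along row 2 (it has 1 zero):
  − (2) · M_21   where M_21 = det([-6 4 -5; -1 -5 6; 1 5 7]) = 442
  + (-4) · M_22   where M_22 = det([5 4 -5; -4 -5 6; -1 5 7]) = -112
  − (2) · M_23   where M_23 = det([5 -6 -5; -4 -1 6; -1 1 7]) = -172
det = (-1)·(2)·(442) + (+1)·(-4)·(-112) + (-1)·(2)·(-172) = -92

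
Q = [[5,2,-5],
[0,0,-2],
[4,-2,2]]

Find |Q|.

Expand along row 2:
  − (-2) · |5 2; 4 -2| = −(-2)·(-10 − 8) = -36

The determinant is -36.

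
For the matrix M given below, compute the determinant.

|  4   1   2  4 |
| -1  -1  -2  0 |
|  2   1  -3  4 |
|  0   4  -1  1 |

The determinant is 23.

Expand along row 2 (it has 1 zero):
  − (-1) · M_21   where M_21 = det([1 2 4; 1 -3 4; 4 -1 1]) = 75
  + (-1) · M_22   where M_22 = det([4 2 4; 2 -3 4; 0 -1 1]) = -8
  − (-2) · M_23   where M_23 = det([4 1 4; 2 1 4; 0 4 1]) = -30
det = (-1)·(-1)·(75) + (+1)·(-1)·(-8) + (-1)·(-2)·(-30) = 23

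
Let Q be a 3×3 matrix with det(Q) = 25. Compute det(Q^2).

det(Q^2) = (det Q)^2 = (25)^2 = 625

625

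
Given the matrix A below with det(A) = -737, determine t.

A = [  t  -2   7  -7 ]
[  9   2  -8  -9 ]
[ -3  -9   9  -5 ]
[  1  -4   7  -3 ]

Expanding along the column containing t, det(A) is linear in t: det(A) = (315)·t + (-2627).
Set (315)·t + (-2627) = -737  ⇒  (315)·t = 1890  ⇒  t = 6.

t = 6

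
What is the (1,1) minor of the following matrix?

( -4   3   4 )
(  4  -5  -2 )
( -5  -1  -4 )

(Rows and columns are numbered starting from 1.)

Delete row 1 and column 1; the remaining 2×2 submatrix is [-5 -2; -1 -4].
Its determinant is (-5)·(-4) − (-2)·(-1) = 18.

18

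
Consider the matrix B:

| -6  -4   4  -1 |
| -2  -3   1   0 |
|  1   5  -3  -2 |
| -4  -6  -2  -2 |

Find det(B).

Expand along row 2 (it has 1 zero):
  − (-2) · M_21   where M_21 = det([-4 4 -1; 5 -3 -2; -6 -2 -2]) = 108
  + (-3) · M_22   where M_22 = det([-6 4 -1; 1 -3 -2; -4 -2 -2]) = 42
  − (1) · M_23   where M_23 = det([-6 -4 -1; 1 5 -2; -4 -6 -2]) = 78
det = (-1)·(-2)·(108) + (+1)·(-3)·(42) + (-1)·(1)·(78) = 12

The determinant is 12.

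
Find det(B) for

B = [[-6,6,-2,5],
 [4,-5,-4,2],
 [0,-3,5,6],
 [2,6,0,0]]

Expand along row 4 (it has 2 zeros):
  − (2) · M_41   where M_41 = det([6 -2 5; -5 -4 2; -3 5 6]) = -437
  + (6) · M_42   where M_42 = det([-6 -2 5; 4 -4 2; 0 5 6]) = 352
det = (-1)·(2)·(-437) + (+1)·(6)·(352) = 2986

2986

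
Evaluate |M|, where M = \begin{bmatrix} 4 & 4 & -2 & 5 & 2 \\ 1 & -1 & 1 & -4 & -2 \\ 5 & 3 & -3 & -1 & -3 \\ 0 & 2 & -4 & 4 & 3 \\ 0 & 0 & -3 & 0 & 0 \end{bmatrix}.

Expand along row 5 (it has 4 zeros):
  + (-3) · M_53   where M_53 = det([4 4 5 2; 1 -1 -4 -2; 5 3 -1 -3; 0 2 4 3]) = 38
det = (+1)·(-3)·(38) = -114

The determinant is -114.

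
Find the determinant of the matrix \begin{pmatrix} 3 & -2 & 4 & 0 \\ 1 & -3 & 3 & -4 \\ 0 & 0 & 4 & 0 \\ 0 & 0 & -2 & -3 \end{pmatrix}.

84

The matrix is block upper-triangular with a 2×2 block and a 2×2 block on the diagonal, so its determinant equals the product of the determinants of the diagonal blocks.
det of the 2×2 block = -7
det of the 2×2 block = -12
det = (-7)·(-12) = 84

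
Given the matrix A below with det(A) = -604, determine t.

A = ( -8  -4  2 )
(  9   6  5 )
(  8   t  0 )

t = -6

Expanding along the column containing t, det(A) is linear in t: det(A) = (58)·t + (-256).
Set (58)·t + (-256) = -604  ⇒  (58)·t = -348  ⇒  t = -6.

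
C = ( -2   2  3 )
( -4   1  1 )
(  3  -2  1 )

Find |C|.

|C| = 23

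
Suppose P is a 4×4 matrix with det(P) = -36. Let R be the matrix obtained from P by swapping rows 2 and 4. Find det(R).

Swapping two rows multiplies the determinant by −1.
det(R) = (-1)·(-36) = 36

36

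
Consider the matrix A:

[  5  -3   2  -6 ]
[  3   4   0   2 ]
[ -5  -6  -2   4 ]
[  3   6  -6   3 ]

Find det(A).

det(A) = 1134

Expand along row 2 (it has 1 zero):
  − (3) · M_21   where M_21 = det([-3 2 -6; -6 -2 4; 6 -6 3]) = -258
  + (4) · M_22   where M_22 = det([5 2 -6; -5 -2 4; 3 -6 3]) = -72
  + (2) · M_24   where M_24 = det([5 -3 2; -5 -6 -2; 3 6 -6]) = 324
det = (-1)·(3)·(-258) + (+1)·(4)·(-72) + (+1)·(2)·(324) = 1134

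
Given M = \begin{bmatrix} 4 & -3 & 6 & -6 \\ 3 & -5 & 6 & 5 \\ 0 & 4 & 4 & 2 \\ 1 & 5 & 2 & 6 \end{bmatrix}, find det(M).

Expand along row 3 (it has 1 zero):
  − (4) · M_32   where M_32 = det([4 6 -6; 3 6 5; 1 2 6]) = 26
  + (4) · M_33   where M_33 = det([4 -3 -6; 3 -5 5; 1 5 6]) = -301
  − (2) · M_34   where M_34 = det([4 -3 6; 3 -5 6; 1 5 2]) = -40
det = (-1)·(4)·(26) + (+1)·(4)·(-301) + (-1)·(2)·(-40) = -1228

-1228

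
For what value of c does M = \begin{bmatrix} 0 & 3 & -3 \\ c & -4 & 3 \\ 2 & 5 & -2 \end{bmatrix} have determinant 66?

Expanding along the column containing c, det(M) is linear in c: det(M) = (-9)·c + (-6).
Set (-9)·c + (-6) = 66  ⇒  (-9)·c = 72  ⇒  c = -8.

-8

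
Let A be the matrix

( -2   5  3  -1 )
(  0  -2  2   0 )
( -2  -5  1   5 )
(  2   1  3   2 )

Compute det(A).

Expand along row 2 (it has 2 zeros):
  + (-2) · M_22   where M_22 = det([-2 3 -1; -2 1 5; 2 3 2]) = 76
  − (2) · M_23   where M_23 = det([-2 5 -1; -2 -5 5; 2 1 2]) = 92
det = (+1)·(-2)·(76) + (-1)·(2)·(92) = -336

-336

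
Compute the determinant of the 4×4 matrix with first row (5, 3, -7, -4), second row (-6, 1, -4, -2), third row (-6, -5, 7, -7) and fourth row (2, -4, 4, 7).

-2411

Expand along row 1:
  + (5) · M_11   where M_11 = det([1 -4 -2; -5 7 -7; -4 4 7]) = -191
  − (3) · M_12   where M_12 = det([-6 -4 -2; -6 7 -7; 2 4 7]) = -498
  + (-7) · M_13   where M_13 = det([-6 1 -2; -6 -5 -7; 2 -4 7]) = 338
  − (-4) · M_14   where M_14 = det([-6 1 -4; -6 -5 7; 2 -4 4]) = -146
det = (+1)·(5)·(-191) + (-1)·(3)·(-498) + (+1)·(-7)·(338) + (-1)·(-4)·(-146) = -2411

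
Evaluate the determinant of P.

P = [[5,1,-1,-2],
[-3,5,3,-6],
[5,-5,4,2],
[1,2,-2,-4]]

Expand along row 1:
  + (5) · M_11   where M_11 = det([5 3 -6; -5 4 2; 2 -2 -4]) = -120
  − (1) · M_12   where M_12 = det([-3 3 -6; 5 4 2; 1 -2 -4]) = 186
  + (-1) · M_13   where M_13 = det([-3 5 -6; 5 -5 2; 1 2 -4]) = -28
  − (-2) · M_14   where M_14 = det([-3 5 3; 5 -5 4; 1 2 -2]) = 109
det = (+1)·(5)·(-120) + (-1)·(1)·(186) + (+1)·(-1)·(-28) + (-1)·(-2)·(109) = -540

-540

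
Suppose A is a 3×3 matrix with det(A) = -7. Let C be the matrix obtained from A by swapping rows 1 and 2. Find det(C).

Swapping two rows multiplies the determinant by −1.
det(C) = (-1)·(-7) = 7

7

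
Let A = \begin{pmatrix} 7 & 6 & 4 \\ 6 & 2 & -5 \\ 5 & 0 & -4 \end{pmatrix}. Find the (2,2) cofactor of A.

Delete row 2 and column 2; the remaining 2×2 submatrix is [7 4; 5 -4].
Its determinant is 7·(-4) − 4·5 = -48.
The cofactor carries sign (−1)^(2+2) = +1, so C_{2,2} = +(-48) = -48.

-48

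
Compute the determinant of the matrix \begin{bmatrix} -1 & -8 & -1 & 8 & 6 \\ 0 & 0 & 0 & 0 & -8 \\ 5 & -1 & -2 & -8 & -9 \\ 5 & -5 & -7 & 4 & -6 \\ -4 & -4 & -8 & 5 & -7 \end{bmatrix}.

Expand along row 2 (it has 4 zeros):
  − (-8) · M_25   where M_25 = det([-1 -8 -1 8; 5 -1 -2 -8; 5 -5 -7 4; -4 -4 -8 5]) = 4107
det = (-1)·(-8)·(4107) = 32856

32856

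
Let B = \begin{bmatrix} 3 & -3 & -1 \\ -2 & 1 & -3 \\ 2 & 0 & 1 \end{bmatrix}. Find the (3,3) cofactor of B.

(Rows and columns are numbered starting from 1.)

The cofactor is -3.

Delete row 3 and column 3; the remaining 2×2 submatrix is [3 -3; -2 1].
Its determinant is 3·1 − (-3)·(-2) = -3.
The cofactor carries sign (−1)^(3+3) = +1, so C_{3,3} = +(-3) = -3.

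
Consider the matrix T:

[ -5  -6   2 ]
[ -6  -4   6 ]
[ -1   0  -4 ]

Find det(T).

The determinant is 92.

Expand along column 2:
  − (-6) · |-6 6; -1 -4| = −(-6)·(24 − (-6)) = 180
  + (-4) · |-5 2; -1 -4| = (-4)·(20 − (-2)) = -88
Sum: (180) + (-88) = 92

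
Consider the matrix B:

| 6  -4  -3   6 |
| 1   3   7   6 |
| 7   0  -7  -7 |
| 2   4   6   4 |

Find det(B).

det(B) = -238

Expand along row 3 (it has 1 zero):
  + (7) · M_31   where M_31 = det([-4 -3 6; 3 7 6; 4 6 4]) = -64
  + (-7) · M_33   where M_33 = det([6 -4 6; 1 3 6; 2 4 4]) = -116
  − (-7) · M_34   where M_34 = det([6 -4 -3; 1 3 7; 2 4 6]) = -86
det = (+1)·(7)·(-64) + (+1)·(-7)·(-116) + (-1)·(-7)·(-86) = -238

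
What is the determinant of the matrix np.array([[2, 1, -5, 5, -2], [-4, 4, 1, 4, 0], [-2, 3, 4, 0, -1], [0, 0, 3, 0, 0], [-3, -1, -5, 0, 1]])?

Expand along row 4 (it has 4 zeros):
  − (3) · M_43   where M_43 = det([2 1 5 -2; -4 4 4 0; -2 3 0 -1; -3 -1 0 1]) = 112
det = (-1)·(3)·(112) = -336

-336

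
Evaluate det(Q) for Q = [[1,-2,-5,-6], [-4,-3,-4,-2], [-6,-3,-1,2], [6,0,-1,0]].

Expand along row 4 (it has 2 zeros):
  − (6) · M_41   where M_41 = det([-2 -5 -6; -3 -4 -2; -3 -1 2]) = 14
  − (-1) · M_43   where M_43 = det([1 -2 -6; -4 -3 -2; -6 -3 2]) = -16
det = (-1)·(6)·(14) + (-1)·(-1)·(-16) = -100

|Q| = -100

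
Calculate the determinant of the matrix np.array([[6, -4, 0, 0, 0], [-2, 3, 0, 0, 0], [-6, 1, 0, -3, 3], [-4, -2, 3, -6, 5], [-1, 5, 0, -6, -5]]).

The matrix is block lower-triangular with a 2×2 block and a 3×3 block on the diagonal, so its determinant equals the product of the determinants of the diagonal blocks.
det of the 2×2 block = 10
det of the 3×3 block = -99
det = (10)·(-99) = -990

The determinant is -990.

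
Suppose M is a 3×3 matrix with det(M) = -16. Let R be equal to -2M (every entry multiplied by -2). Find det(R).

128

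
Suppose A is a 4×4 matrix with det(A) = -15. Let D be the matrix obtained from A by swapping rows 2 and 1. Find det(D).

Swapping two rows multiplies the determinant by −1.
det(D) = (-1)·(-15) = 15

15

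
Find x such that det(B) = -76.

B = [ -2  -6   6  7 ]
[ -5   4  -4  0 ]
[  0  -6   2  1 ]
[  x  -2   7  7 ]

Expanding along the column containing x, det(B) is linear in x: det(B) = (112)·x + (-76).
Set (112)·x + (-76) = -76  ⇒  (112)·x = 0  ⇒  x = 0.

0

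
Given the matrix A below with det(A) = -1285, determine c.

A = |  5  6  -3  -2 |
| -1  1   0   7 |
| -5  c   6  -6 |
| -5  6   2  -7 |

-6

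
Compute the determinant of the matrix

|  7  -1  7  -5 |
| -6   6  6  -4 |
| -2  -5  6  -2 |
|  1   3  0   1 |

Expand along row 4 (it has 1 zero):
  − (1) · M_41   where M_41 = det([-1 7 -5; 6 6 -4; -5 6 -2]) = -118
  + (3) · M_42   where M_42 = det([7 7 -5; -6 6 -4; -2 6 -2]) = 176
  + (1) · M_44   where M_44 = det([7 -1 7; -6 6 6; -2 -5 6]) = 732
det = (-1)·(1)·(-118) + (+1)·(3)·(176) + (+1)·(1)·(732) = 1378

1378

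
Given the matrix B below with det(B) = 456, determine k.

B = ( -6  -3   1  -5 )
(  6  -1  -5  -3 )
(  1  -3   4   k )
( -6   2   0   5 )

-3

Expanding along the row containing k, det(B) is linear in k: det(B) = (144)·k + (888).
Set (144)·k + (888) = 456  ⇒  (144)·k = -432  ⇒  k = -3.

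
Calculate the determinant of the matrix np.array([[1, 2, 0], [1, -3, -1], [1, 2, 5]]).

-25

Expand along row 1:
  + 1 · |-3 -1; 2 5| = 1·(-15 − (-2)) = -13
  − 2 · |1 -1; 1 5| = −2·(5 − (-1)) = -12
Sum: (-13) + (-12) = -25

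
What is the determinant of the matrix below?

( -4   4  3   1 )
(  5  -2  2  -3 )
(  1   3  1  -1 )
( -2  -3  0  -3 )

Expand along row 4 (it has 1 zero):
  − (-2) · M_41   where M_41 = det([4 3 1; -2 2 -3; 3 1 -1]) = -37
  + (-3) · M_42   where M_42 = det([-4 3 1; 5 2 -3; 1 1 -1]) = 5
  + (-3) · M_44   where M_44 = det([-4 4 3; 5 -2 2; 1 3 1]) = 71
det = (-1)·(-2)·(-37) + (+1)·(-3)·(5) + (+1)·(-3)·(71) = -302

The determinant is -302.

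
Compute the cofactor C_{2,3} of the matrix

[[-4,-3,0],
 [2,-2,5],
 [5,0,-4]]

-15

Delete row 2 and column 3; the remaining 2×2 submatrix is [-4 -3; 5 0].
Its determinant is (-4)·0 − (-3)·5 = 15.
The cofactor carries sign (−1)^(2+3) = −1, so C_{2,3} = −(15) = -15.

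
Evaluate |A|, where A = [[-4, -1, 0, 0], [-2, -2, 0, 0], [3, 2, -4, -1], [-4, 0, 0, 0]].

Expand along row 4 (it has 3 zeros):
  − (-4) · M_41   where M_41 = det([-1 0 0; -2 0 0; 2 -4 -1]) = 0
det = (-1)·(-4)·(0) = 0

The determinant is 0.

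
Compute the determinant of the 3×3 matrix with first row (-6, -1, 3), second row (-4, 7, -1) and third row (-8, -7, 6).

Expand along column 1:
  + (-6) · |7 -1; -7 6| = (-6)·(42 − 7) = -210
  − (-4) · |-1 3; -7 6| = −(-4)·(-6 − (-21)) = 60
  + (-8) · |-1 3; 7 -1| = (-8)·(1 − 21) = 160
Sum: (-210) + (60) + (160) = 10

10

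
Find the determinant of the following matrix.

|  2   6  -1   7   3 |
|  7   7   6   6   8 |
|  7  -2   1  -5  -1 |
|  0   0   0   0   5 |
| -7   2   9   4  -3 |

305

Expand along row 4 (it has 4 zeros):
  − (5) · M_45   where M_45 = det([2 6 -1 7; 7 7 6 6; 7 -2 1 -5; -7 2 9 4]) = -61
det = (-1)·(5)·(-61) = 305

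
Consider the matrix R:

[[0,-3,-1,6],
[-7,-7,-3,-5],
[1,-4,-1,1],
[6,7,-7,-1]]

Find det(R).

2037

Expand along row 1 (it has 1 zero):
  − (-3) · M_12   where M_12 = det([-7 -3 -5; 1 -1 1; 6 -7 -1]) = -72
  + (-1) · M_13   where M_13 = det([-7 -7 -5; 1 -4 1; 6 7 -1]) = -183
  − (6) · M_14   where M_14 = det([-7 -7 -3; 1 -4 -1; 6 7 -7]) = -345
det = (-1)·(-3)·(-72) + (+1)·(-1)·(-183) + (-1)·(6)·(-345) = 2037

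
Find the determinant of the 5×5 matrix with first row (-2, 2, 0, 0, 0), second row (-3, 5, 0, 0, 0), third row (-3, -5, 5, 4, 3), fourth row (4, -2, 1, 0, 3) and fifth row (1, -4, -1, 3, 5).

The matrix is block lower-triangular with a 2×2 block and a 3×3 block on the diagonal, so its determinant equals the product of the determinants of the diagonal blocks.
det of the 2×2 block = -4
det of the 3×3 block = -68
det = (-4)·(-68) = 272

272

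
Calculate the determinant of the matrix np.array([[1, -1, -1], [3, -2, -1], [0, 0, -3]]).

Expand along row 3:
  + (-3) · |1 -1; 3 -2| = (-3)·(-2 − (-3)) = -3

The determinant is -3.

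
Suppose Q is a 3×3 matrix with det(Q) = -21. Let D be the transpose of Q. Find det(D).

-21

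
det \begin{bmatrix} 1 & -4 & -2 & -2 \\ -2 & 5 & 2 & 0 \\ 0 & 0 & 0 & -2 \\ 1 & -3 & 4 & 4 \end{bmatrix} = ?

Expand along row 3 (it has 3 zeros):
  − (-2) · M_34   where M_34 = det([1 -4 -2; -2 5 2; 1 -3 4]) = -16
det = (-1)·(-2)·(-16) = -32

The determinant is -32.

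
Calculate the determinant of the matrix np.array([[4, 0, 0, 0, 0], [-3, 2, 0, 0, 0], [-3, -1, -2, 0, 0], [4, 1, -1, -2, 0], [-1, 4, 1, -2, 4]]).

The determinant is 128.

The matrix is lower triangular, so the determinant is the product of the diagonal entries:
det = (4) · (2) · (-2) · (-2) · (4) = 128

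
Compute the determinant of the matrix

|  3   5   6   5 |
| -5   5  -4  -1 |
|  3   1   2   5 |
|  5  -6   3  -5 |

Expand along row 1:
  + (3) · M_11   where M_11 = det([5 -4 -1; 1 2 5; -6 3 -5]) = -40
  − (5) · M_12   where M_12 = det([-5 -4 -1; 3 2 5; 5 3 -5]) = -34
  + (6) · M_13   where M_13 = det([-5 5 -1; 3 1 5; 5 -6 -5]) = 98
  − (5) · M_14   where M_14 = det([-5 5 -4; 3 1 2; 5 -6 3]) = 22
det = (+1)·(3)·(-40) + (-1)·(5)·(-34) + (+1)·(6)·(98) + (-1)·(5)·(22) = 528

The determinant is 528.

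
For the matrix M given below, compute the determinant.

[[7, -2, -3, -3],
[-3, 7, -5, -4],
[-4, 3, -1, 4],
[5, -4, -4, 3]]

Expand along row 1:
  + (7) · M_11   where M_11 = det([7 -5 -4; 3 -1 4; -4 -4 3]) = 280
  − (-2) · M_12   where M_12 = det([-3 -5 -4; -4 -1 4; 5 -4 3]) = -283
  + (-3) · M_13   where M_13 = det([-3 7 -4; -4 3 4; 5 -4 3]) = 145
  − (-3) · M_14   where M_14 = det([-3 7 -5; -4 3 -1; 5 -4 -4]) = -104
det = (+1)·(7)·(280) + (-1)·(-2)·(-283) + (+1)·(-3)·(145) + (-1)·(-3)·(-104) = 647

The determinant is 647.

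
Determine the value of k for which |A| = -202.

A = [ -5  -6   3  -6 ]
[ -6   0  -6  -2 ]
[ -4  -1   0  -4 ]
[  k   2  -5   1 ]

-4

Expanding along the column containing k, det(A) is linear in k: det(A) = (102)·k + (206).
Set (102)·k + (206) = -202  ⇒  (102)·k = -408  ⇒  k = -4.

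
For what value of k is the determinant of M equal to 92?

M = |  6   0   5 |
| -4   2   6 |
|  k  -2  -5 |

k = -4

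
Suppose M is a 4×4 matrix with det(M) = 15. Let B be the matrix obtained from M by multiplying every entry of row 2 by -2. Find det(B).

Scaling one row by -2 multiplies the determinant by -2.
det(B) = (-2)·(15) = -30

-30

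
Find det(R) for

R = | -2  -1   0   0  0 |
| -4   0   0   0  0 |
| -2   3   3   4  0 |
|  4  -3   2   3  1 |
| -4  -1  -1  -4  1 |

R is block lower-triangular with a 2×2 block and a 3×3 block on the diagonal, so its determinant equals the product of the determinants of the diagonal blocks.
det of the 2×2 block = -4
det of the 3×3 block = 9
det = (-4)·(9) = -36

|R| = -36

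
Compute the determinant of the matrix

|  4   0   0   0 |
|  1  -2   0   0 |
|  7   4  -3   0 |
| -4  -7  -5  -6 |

-144

The matrix is lower triangular, so the determinant is the product of the diagonal entries:
det = (4) · (-2) · (-3) · (-6) = -144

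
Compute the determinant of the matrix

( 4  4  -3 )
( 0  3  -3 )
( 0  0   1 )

12

The matrix is upper triangular, so the determinant is the product of the diagonal entries:
det = (4) · (3) · (1) = 12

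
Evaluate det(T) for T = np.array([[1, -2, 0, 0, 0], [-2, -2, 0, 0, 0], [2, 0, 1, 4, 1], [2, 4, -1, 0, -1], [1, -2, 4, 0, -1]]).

|T| = 120

T is block lower-triangular with a 2×2 block and a 3×3 block on the diagonal, so its determinant equals the product of the determinants of the diagonal blocks.
det of the 2×2 block = -6
det of the 3×3 block = -20
det = (-6)·(-20) = 120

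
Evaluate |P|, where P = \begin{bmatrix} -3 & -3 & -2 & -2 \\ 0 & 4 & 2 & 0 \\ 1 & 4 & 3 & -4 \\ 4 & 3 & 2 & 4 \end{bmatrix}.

-4

Expand along row 2 (it has 2 zeros):
  + (4) · M_22   where M_22 = det([-3 -2 -2; 1 3 -4; 4 2 4]) = 0
  − (2) · M_23   where M_23 = det([-3 -3 -2; 1 4 -4; 4 3 4]) = 2
det = (+1)·(4)·(0) + (-1)·(2)·(2) = -4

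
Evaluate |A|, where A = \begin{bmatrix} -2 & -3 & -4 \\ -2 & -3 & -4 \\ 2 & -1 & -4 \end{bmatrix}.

Expand along row 1:
  + (-2) · |-3 -4; -1 -4| = (-2)·(12 − 4) = -16
  − (-3) · |-2 -4; 2 -4| = −(-3)·(8 − (-8)) = 48
  + (-4) · |-2 -3; 2 -1| = (-4)·(2 − (-6)) = -32
Sum: (-16) + (48) + (-32) = 0

0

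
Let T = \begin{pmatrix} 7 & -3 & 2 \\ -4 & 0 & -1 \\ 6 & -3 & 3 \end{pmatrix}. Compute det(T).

Expand along column 2:
  − (-3) · |-4 -1; 6 3| = −(-3)·(-12 − (-6)) = -18
  − (-3) · |7 2; -4 -1| = −(-3)·(-7 − (-8)) = 3
Sum: (-18) + (3) = -15

det(T) = -15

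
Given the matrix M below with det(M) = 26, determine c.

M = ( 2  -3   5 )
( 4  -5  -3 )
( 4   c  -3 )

Expanding along the row containing c, det(M) is linear in c: det(M) = (26)·c + (130).
Set (26)·c + (130) = 26  ⇒  (26)·c = -104  ⇒  c = -4.

c = -4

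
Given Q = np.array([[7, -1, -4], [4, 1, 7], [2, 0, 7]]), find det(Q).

Expand along column 2:
  − (-1) · |4 7; 2 7| = −(-1)·(28 − 14) = 14
  + 1 · |7 -4; 2 7| = 1·(49 − (-8)) = 57
Sum: (14) + (57) = 71

71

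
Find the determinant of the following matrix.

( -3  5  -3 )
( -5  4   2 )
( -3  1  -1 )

-58

Expand along row 1:
  + (-3) · |4 2; 1 -1| = (-3)·(-4 − 2) = 18
  − 5 · |-5 2; -3 -1| = −5·(5 − (-6)) = -55
  + (-3) · |-5 4; -3 1| = (-3)·(-5 − (-12)) = -21
Sum: (18) + (-55) + (-21) = -58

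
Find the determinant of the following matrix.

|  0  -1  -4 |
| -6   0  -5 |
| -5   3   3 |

29

Expand along row 1:
  − (-1) · |-6 -5; -5 3| = −(-1)·(-18 − 25) = -43
  + (-4) · |-6 0; -5 3| = (-4)·(-18 − 0) = 72
Sum: (-43) + (72) = 29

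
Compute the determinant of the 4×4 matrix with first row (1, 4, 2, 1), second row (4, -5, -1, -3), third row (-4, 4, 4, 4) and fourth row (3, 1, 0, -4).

204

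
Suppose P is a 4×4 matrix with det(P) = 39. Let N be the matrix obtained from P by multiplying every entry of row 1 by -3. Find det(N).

The determinant is -117.

Scaling one row by -3 multiplies the determinant by -3.
det(N) = (-3)·(39) = -117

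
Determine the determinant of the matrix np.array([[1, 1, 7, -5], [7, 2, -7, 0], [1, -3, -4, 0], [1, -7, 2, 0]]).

-1110

Expand along column 4 (it has 3 zeros):
  − (-5) · M_14   where M_14 = det([7 2 -7; 1 -3 -4; 1 -7 2]) = -222
det = (-1)·(-5)·(-222) = -1110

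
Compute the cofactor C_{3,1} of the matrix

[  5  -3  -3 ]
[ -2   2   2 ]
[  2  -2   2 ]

0

Delete row 3 and column 1; the remaining 2×2 submatrix is [-3 -3; 2 2].
Its determinant is (-3)·2 − (-3)·2 = 0.
The cofactor carries sign (−1)^(3+1) = +1, so C_{3,1} = +(0) = 0.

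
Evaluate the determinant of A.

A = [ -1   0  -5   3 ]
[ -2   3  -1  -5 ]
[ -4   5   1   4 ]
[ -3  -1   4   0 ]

910

Expand along row 1 (it has 1 zero):
  + (-1) · M_11   where M_11 = det([3 -1 -5; 5 1 4; -1 4 0]) = -149
  + (-5) · M_13   where M_13 = det([-2 3 -5; -4 5 4; -3 -1 0]) = -139
  − (3) · M_14   where M_14 = det([-2 3 -1; -4 5 1; -3 -1 4]) = -22
det = (+1)·(-1)·(-149) + (+1)·(-5)·(-139) + (-1)·(3)·(-22) = 910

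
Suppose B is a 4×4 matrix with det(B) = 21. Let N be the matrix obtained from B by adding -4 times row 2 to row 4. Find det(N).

Adding a multiple of one row to another leaves the determinant unchanged.
det(N) = (1)·(21) = 21

|N| = 21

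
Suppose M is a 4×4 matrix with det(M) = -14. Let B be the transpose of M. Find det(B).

det(Mᵀ) = det(M).
det(B) = (1)·(-14) = -14

The determinant is -14.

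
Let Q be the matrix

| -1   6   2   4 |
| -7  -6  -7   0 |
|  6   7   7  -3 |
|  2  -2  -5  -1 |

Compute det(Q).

Expand along row 2 (it has 1 zero):
  − (-7) · M_21   where M_21 = det([6 2 4; 7 7 -3; -2 -5 -1]) = -190
  + (-6) · M_22   where M_22 = det([-1 2 4; 6 7 -3; 2 -5 -1]) = -154
  − (-7) · M_23   where M_23 = det([-1 6 4; 6 7 -3; 2 -2 -1]) = -91
det = (-1)·(-7)·(-190) + (+1)·(-6)·(-154) + (-1)·(-7)·(-91) = -1043

-1043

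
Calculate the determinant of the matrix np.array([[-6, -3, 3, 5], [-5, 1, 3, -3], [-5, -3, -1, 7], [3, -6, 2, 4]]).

The determinant is -464.

Expand along row 1:
  + (-6) · M_11   where M_11 = det([1 3 -3; -3 -1 7; -6 2 4]) = -72
  − (-3) · M_12   where M_12 = det([-5 3 -3; -5 -1 7; 3 2 4]) = 234
  + (3) · M_13   where M_13 = det([-5 1 -3; -5 -3 7; 3 -6 4]) = -226
  − (5) · M_14   where M_14 = det([-5 1 3; -5 -3 -1; 3 -6 2]) = 184
det = (+1)·(-6)·(-72) + (-1)·(-3)·(234) + (+1)·(3)·(-226) + (-1)·(5)·(184) = -464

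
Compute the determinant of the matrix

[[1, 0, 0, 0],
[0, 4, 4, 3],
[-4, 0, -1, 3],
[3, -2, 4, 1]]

The determinant is -82.

Expand along row 1 (it has 3 zeros):
  + (1) · M_11   where M_11 = det([4 4 3; 0 -1 3; -2 4 1]) = -82
det = (+1)·(1)·(-82) = -82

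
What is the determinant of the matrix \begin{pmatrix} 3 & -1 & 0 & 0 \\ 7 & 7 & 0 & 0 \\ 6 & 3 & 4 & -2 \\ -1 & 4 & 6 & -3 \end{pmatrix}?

The matrix is block lower-triangular with a 2×2 block and a 2×2 block on the diagonal, so its determinant equals the product of the determinants of the diagonal blocks.
det of the 2×2 block = 28
det of the 2×2 block = 0
det = (28)·(0) = 0

0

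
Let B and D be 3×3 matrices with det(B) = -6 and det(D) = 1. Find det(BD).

det(BD) = det(B)·det(D) = (-6)·(1) = -6

det(BD) = -6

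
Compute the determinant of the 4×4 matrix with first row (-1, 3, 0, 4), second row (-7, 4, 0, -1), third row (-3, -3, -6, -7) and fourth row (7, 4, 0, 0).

1494

Expand along column 3 (it has 3 zeros):
  + (-6) · M_33   where M_33 = det([-1 3 4; -7 4 -1; 7 4 0]) = -249
det = (+1)·(-6)·(-249) = 1494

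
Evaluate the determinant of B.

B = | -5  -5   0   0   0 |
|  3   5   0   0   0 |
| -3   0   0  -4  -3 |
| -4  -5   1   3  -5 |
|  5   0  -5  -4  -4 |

B is block lower-triangular with a 2×2 block and a 3×3 block on the diagonal, so its determinant equals the product of the determinants of the diagonal blocks.
det of the 2×2 block = -10
det of the 3×3 block = -149
det = (-10)·(-149) = 1490

1490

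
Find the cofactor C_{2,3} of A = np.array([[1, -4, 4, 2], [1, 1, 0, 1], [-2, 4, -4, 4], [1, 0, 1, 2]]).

32

Delete row 2 and column 3; the remaining 3×3 submatrix is [1 -4 2; -2 4 4; 1 0 2].
Its determinant is -32.
The cofactor carries sign (−1)^(2+3) = −1, so C_{2,3} = −(-32) = 32.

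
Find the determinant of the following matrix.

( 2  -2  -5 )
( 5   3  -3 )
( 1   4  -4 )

-119

Expand along row 1:
  + 2 · |3 -3; 4 -4| = 2·(-12 − (-12)) = 0
  − (-2) · |5 -3; 1 -4| = −(-2)·(-20 − (-3)) = -34
  + (-5) · |5 3; 1 4| = (-5)·(20 − 3) = -85
Sum: (0) + (-34) + (-85) = -119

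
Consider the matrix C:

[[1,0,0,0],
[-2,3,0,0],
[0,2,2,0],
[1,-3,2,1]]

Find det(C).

6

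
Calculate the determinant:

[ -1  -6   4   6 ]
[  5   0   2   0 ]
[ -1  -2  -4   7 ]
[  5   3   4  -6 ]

Expand along row 2 (it has 2 zeros):
  − (5) · M_21   where M_21 = det([-6 4 6; -2 -4 7; 3 4 -6]) = 84
  − (2) · M_23   where M_23 = det([-1 -6 6; -1 -2 7; 5 3 -6]) = -123
det = (-1)·(5)·(84) + (-1)·(2)·(-123) = -174

-174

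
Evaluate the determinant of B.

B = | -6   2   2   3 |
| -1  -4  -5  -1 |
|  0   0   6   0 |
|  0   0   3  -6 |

-936

B is block upper-triangular with a 2×2 block and a 2×2 block on the diagonal, so its determinant equals the product of the determinants of the diagonal blocks.
det of the 2×2 block = 26
det of the 2×2 block = -36
det = (26)·(-36) = -936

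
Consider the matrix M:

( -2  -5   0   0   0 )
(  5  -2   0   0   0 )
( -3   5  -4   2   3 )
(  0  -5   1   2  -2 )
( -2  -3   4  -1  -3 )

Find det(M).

M is block lower-triangular with a 2×2 block and a 3×3 block on the diagonal, so its determinant equals the product of the determinants of the diagonal blocks.
det of the 2×2 block = 29
det of the 3×3 block = -5
det = (29)·(-5) = -145

det(M) = -145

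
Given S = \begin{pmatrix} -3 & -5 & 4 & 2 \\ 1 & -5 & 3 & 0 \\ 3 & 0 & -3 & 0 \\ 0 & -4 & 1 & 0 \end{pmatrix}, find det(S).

66

Expand along column 4 (it has 3 zeros):
  − (2) · M_14   where M_14 = det([1 -5 3; 3 0 -3; 0 -4 1]) = -33
det = (-1)·(2)·(-33) = 66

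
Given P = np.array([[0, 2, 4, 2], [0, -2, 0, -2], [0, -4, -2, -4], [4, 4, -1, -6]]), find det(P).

0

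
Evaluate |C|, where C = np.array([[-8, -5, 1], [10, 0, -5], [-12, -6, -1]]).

|C| = -170

Expand along column 2:
  − (-5) · |10 -5; -12 -1| = −(-5)·(-10 − 60) = -350
  − (-6) · |-8 1; 10 -5| = −(-6)·(40 − 10) = 180
Sum: (-350) + (180) = -170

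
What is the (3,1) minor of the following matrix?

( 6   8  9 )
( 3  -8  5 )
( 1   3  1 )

Delete row 3 and column 1; the remaining 2×2 submatrix is [8 9; -8 5].
Its determinant is 8·5 − 9·(-8) = 112.

112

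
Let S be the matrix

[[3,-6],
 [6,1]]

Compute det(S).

39

det(S) = 3·1 − (-6)·6 = 3 − (-36) = 39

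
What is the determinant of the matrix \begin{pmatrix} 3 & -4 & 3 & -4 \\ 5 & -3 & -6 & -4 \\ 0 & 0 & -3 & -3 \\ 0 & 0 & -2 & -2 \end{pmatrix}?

0

The matrix is block upper-triangular with a 2×2 block and a 2×2 block on the diagonal, so its determinant equals the product of the determinants of the diagonal blocks.
det of the 2×2 block = 11
det of the 2×2 block = 0
det = (11)·(0) = 0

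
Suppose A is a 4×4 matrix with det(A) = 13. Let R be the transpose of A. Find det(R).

|R| = 13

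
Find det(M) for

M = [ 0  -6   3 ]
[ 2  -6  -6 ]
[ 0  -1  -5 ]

-66

Expand along column 1:
  − 2 · |-6 3; -1 -5| = −2·(30 − (-3)) = -66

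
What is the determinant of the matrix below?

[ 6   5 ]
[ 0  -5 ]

det = 6·(-5) − 5·0 = -30 − 0 = -30

-30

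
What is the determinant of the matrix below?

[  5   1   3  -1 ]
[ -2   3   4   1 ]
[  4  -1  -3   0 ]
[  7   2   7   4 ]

Expand along row 3 (it has 1 zero):
  + (4) · M_31   where M_31 = det([1 3 -1; 3 4 1; 2 7 4]) = -34
  − (-1) · M_32   where M_32 = det([5 3 -1; -2 4 1; 7 7 4]) = 132
  + (-3) · M_33   where M_33 = det([5 1 -1; -2 3 1; 7 2 4]) = 90
det = (+1)·(4)·(-34) + (-1)·(-1)·(132) + (+1)·(-3)·(90) = -274

-274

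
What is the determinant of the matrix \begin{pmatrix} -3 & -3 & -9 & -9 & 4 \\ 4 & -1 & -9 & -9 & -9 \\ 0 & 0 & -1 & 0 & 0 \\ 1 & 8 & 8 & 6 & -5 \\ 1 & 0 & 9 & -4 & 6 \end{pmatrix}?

3564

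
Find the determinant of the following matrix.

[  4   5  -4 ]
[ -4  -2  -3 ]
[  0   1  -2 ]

Expand along column 1:
  + 4 · |-2 -3; 1 -2| = 4·(4 − (-3)) = 28
  − (-4) · |5 -4; 1 -2| = −(-4)·(-10 − (-4)) = -24
Sum: (28) + (-24) = 4

The determinant is 4.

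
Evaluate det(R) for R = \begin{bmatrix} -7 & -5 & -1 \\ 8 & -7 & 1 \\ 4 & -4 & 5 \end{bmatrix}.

Expand along column 1:
  + (-7) · |-7 1; -4 5| = (-7)·(-35 − (-4)) = 217
  − 8 · |-5 -1; -4 5| = −8·(-25 − 4) = 232
  + 4 · |-5 -1; -7 1| = 4·(-5 − 7) = -48
Sum: (217) + (232) + (-48) = 401

The determinant is 401.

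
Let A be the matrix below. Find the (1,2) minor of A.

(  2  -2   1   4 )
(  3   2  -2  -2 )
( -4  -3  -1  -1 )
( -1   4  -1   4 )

-55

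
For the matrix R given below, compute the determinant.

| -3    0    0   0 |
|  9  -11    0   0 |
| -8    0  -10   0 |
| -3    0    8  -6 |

1980

R is lower triangular, so det(R) is the product of the diagonal entries:
det = (-3) · (-11) · (-10) · (-6) = 1980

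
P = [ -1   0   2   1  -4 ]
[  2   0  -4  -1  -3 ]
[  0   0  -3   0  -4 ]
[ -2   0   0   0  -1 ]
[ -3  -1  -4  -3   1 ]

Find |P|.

Expand along column 2 (it has 4 zeros):
  − (-1) · M_52   where M_52 = det([-1 2 1 -4; 2 -4 -1 -3; 0 -3 0 -4; -2 0 0 -1]) = 29
det = (-1)·(-1)·(29) = 29

det(P) = 29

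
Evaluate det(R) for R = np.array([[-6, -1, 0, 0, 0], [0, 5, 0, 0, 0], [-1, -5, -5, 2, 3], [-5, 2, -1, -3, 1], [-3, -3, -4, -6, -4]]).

|R| = 3720

R is block lower-triangular with a 2×2 block and a 3×3 block on the diagonal, so its determinant equals the product of the determinants of the diagonal blocks.
det of the 2×2 block = -30
det of the 3×3 block = -124
det = (-30)·(-124) = 3720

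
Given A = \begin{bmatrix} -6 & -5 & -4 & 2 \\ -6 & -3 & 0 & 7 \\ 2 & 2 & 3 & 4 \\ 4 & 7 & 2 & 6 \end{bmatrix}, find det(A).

Expand along row 2 (it has 1 zero):
  − (-6) · M_21   where M_21 = det([-5 -4 2; 2 3 4; 7 2 6]) = -148
  + (-3) · M_22   where M_22 = det([-6 -4 2; 2 3 4; 4 2 6]) = -92
  + (7) · M_24   where M_24 = det([-6 -5 -4; 2 2 3; 4 7 2]) = 38
det = (-1)·(-6)·(-148) + (+1)·(-3)·(-92) + (+1)·(7)·(38) = -346

-346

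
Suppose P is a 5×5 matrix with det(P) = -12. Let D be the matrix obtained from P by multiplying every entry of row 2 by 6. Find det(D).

The determinant is -72.

Scaling one row by 6 multiplies the determinant by 6.
det(D) = (6)·(-12) = -72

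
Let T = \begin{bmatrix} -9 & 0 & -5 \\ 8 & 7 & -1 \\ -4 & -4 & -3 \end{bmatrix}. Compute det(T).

|T| = 245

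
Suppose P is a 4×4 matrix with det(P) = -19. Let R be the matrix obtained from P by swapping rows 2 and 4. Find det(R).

Swapping two rows multiplies the determinant by −1.
det(R) = (-1)·(-19) = 19

det(R) = 19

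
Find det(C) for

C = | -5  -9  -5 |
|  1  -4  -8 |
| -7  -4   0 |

Expand along column 3:
  + (-5) · |1 -4; -7 -4| = (-5)·(-4 − 28) = 160
  − (-8) · |-5 -9; -7 -4| = −(-8)·(20 − 63) = -344
Sum: (160) + (-344) = -184

-184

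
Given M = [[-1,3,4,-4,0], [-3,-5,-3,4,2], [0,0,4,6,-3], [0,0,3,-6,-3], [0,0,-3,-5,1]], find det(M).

M is block upper-triangular with a 2×2 block and a 3×3 block on the diagonal, so its determinant equals the product of the determinants of the diagonal blocks.
det of the 2×2 block = 14
det of the 3×3 block = 51
det = (14)·(51) = 714

The determinant is 714.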